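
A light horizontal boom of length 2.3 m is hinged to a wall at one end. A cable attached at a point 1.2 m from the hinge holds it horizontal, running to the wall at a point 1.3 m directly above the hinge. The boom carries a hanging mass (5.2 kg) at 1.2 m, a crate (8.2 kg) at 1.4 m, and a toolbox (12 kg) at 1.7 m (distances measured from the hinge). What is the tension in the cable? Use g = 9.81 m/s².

T ≈ 424 N

About the hinge:
Hanging mass: 5.2 × 9.81 = 51.01 N down at 1.2 m → arm 1.2 m, τ = 51.01 × 1.2 = 61.21 N·m clockwise.
Crate: 8.2 × 9.81 = 80.44 N down at 1.4 m → arm 1.4 m, τ = 80.44 × 1.4 = 112.6 N·m clockwise.
Toolbox: 12 × 9.81 = 117.7 N down at 1.7 m → arm 1.7 m, τ = 117.7 × 1.7 = 200.1 N·m clockwise.
Total clockwise load moment = 373.9 N·m.
The cable tension T acts at 1.2 m; only its component perpendicular to the boom, T sinθ, produces torque. sinθ = h/√(h²+d²) = 1.3/√(1.3²+1.2²) = 0.7348.
Setting net torque to zero: T × 1.2 × 0.7348 = 373.9 → T = 373.9 / 0.8818 = 424 N.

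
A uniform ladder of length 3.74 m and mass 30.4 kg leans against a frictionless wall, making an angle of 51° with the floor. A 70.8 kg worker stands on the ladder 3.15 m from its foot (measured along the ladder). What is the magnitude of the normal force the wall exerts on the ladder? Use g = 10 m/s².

Sum moments about the foot of the ladder (the floor normal and friction both act there and drop out).
Ladder weight 30.4×10 = 304 N acts at 1.87 m along the ladder; its horizontal arm is 1.87·cos51° = 1.177 m → τ = 357.8 N·m clockwise.
Worker: 70.8×10 = 708 N at 3.15 m → arm 1.982 m → τ = 1403 N·m clockwise.
Wall normal N acts horizontally at the top; its moment arm is the height L sinθ = 3.74·sin51° = 2.907 m, counterclockwise.
Balancing moments: N × 2.907 = 1761, giving N = 606 N.

N_wall ≈ 606 N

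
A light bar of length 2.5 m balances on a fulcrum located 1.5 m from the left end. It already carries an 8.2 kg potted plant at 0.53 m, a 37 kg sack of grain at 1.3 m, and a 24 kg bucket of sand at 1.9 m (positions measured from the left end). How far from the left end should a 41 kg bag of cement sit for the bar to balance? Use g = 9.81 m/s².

x ≈ 1.64 m from the left end

Taking torques about the fulcrum (at 1.5 m from the left end):
Potted plant: 8.2 × 9.81 = 80.44 N down at 0.53 m → arm 0.97 m, τ = 80.44 × 0.97 = 78.03 N·m counterclockwise.
Sack of grain: 37 × 9.81 = 363 N down at 1.3 m → arm 0.2 m, τ = 363 × 0.2 = 72.6 N·m counterclockwise.
Bucket of sand: 24 × 9.81 = 235.4 N down at 1.9 m → arm 0.4 m, τ = 235.4 × 0.4 = 94.16 N·m clockwise.
Net moment of existing loads = 56.47 N·m counterclockwise.
The bag of cement weighs 41 × 9.81 = 402.2 N and must supply an equal clockwise moment, so its lever arm about the fulcrum is 56.47 / 402.2 = 0.14 m.
That puts it at 1.5 + 0.14 = 1.64 m from the left end.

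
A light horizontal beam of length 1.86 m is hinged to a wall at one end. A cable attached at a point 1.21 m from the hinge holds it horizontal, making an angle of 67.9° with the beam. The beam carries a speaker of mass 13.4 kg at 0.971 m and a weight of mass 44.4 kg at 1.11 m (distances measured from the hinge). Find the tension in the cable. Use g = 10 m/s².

T ≈ 556 N

Take moments about the hinge.
Speaker: 13.4 × 10 = 134 N down at 0.971 m → arm 0.971 m, τ = 134 × 0.971 = 130.1 N·m clockwise.
Weight: 44.4 × 10 = 444 N down at 1.11 m → arm 1.11 m, τ = 444 × 1.11 = 492.8 N·m clockwise.
Total clockwise load moment = 622.9 N·m.
The cable tension T acts at 1.21 m; only its component perpendicular to the beam, T sinθ, produces torque. sin 67.9° = 0.9265.
Στ = 0 ⇒ T × 1.21 × 0.9265 = 622.9 ⇒ T = 622.9 / 1.121 = 556 N.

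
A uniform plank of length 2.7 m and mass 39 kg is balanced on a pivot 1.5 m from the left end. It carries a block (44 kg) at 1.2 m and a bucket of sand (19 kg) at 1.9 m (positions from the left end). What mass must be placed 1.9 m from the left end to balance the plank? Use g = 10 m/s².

m ≈ 28.6 kg

Choose the pivot (at 1.5 m from the left end) as the axis so the support reaction has zero arm there.
Beam weight: 39 × 10 = 390 N down at 1.35 m → arm 0.15 m, τ = 390 × 0.15 = 58.5 N·m counterclockwise.
Block: 44 × 10 = 440 N down at 1.2 m → arm 0.3 m, τ = 440 × 0.3 = 132 N·m counterclockwise.
Bucket of sand: 19 × 10 = 190 N down at 1.9 m → arm 0.4 m, τ = 190 × 0.4 = 76 N·m clockwise.
Net moment of known loads = 114.5 N·m counterclockwise.
An unknown mass m at 1.9 m has arm 0.4 m; its moment is m·g·0.4 clockwise.
Balancing moments: m × 10 × 0.4 = 114.5, giving m = 114.5 / (10 × 0.4) = 28.6 kg.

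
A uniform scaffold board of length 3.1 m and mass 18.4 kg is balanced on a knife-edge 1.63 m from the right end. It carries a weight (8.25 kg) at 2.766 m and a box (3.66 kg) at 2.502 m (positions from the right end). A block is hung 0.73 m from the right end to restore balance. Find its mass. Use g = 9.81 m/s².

Taking torques about the knife-edge (at 1.63 m from the right end):
Beam weight: 18.4 × 9.81 = 180.5 N down at 1.55 m → arm 0.08 m, τ = 180.5 × 0.08 = 14.44 N·m clockwise.
Weight: 8.25 × 9.81 = 80.93 N down at 2.766 m → arm 1.136 m, τ = 80.93 × 1.136 = 91.94 N·m counterclockwise.
Box: 3.66 × 9.81 = 35.9 N down at 2.502 m → arm 0.872 m, τ = 35.9 × 0.872 = 31.3 N·m counterclockwise.
Net moment of known loads = 108.8 N·m counterclockwise.
An unknown mass m at 0.73 m has arm 0.9 m; its moment is m·g·0.9 clockwise.
Balancing moments: m × 9.81 × 0.9 = 108.8, giving m = 108.8 / (9.81 × 0.9) = 12.3 kg.

m ≈ 12.3 kg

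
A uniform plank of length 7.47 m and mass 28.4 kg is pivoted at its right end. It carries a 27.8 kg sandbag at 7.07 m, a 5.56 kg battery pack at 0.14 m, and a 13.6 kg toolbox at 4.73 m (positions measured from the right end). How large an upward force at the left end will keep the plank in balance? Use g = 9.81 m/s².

F ≈ 483 N

Sum moments about the right end (the unknown pivot reaction has zero arm there).
Beam weight: 28.4 × 9.81 = 278.6 N down at 3.735 m → arm 3.735 m, τ = 278.6 × 3.735 = 1041 N·m counterclockwise.
Sandbag: 27.8 × 9.81 = 272.7 N down at 7.07 m → arm 7.07 m, τ = 272.7 × 7.07 = 1928 N·m counterclockwise.
Battery pack: 5.56 × 9.81 = 54.54 N down at 0.14 m → arm 0.14 m, τ = 54.54 × 0.14 = 7.636 N·m counterclockwise.
Toolbox: 13.6 × 9.81 = 133.4 N down at 4.73 m → arm 4.73 m, τ = 133.4 × 4.73 = 631 N·m counterclockwise.
Net moment of the loads = 3608 N·m counterclockwise.
The upward force F acts at the left end, arm 7.47 m, giving F × 7.47 clockwise.
Setting net torque to zero: F × 7.47 = 3608 → F = 3608 / 7.47 = 483 N.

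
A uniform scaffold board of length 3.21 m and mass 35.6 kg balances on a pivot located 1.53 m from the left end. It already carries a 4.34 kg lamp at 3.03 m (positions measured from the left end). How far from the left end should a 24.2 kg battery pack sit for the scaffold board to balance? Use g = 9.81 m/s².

Choose the pivot (at 1.53 m from the left end) as the axis so the support reaction has zero arm there.
Beam weight: 35.6 × 9.81 = 349.2 N down at 1.605 m → arm 0.075 m, τ = 349.2 × 0.075 = 26.19 N·m clockwise.
Lamp: 4.34 × 9.81 = 42.58 N down at 3.03 m → arm 1.5 m, τ = 42.58 × 1.5 = 63.87 N·m clockwise.
Net moment of existing loads = 90.06 N·m clockwise.
The battery pack weighs 24.2 × 9.81 = 237.4 N and must supply an equal counterclockwise moment, so its lever arm about the pivot is 90.06 / 237.4 = 0.379 m.
That puts it at 1.53 − 0.379 = 1.15 m from the left end.

x ≈ 1.15 m from the left end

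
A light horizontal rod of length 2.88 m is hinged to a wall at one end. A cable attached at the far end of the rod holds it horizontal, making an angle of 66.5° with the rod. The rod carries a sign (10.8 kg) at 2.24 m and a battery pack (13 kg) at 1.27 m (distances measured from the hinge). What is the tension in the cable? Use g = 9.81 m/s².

T ≈ 151 N

Take moments about the hinge.
Sign: 10.8 × 9.81 = 105.9 N down at 2.24 m → arm 2.24 m, τ = 105.9 × 2.24 = 237.2 N·m clockwise.
Battery pack: 13 × 9.81 = 127.5 N down at 1.27 m → arm 1.27 m, τ = 127.5 × 1.27 = 161.9 N·m clockwise.
Total clockwise load moment = 399.1 N·m.
The cable tension T acts at 2.88 m; only its component perpendicular to the rod, T sinθ, produces torque. sin 66.5° = 0.9171.
Balancing moments: T × 2.88 × 0.9171 = 399.1, giving T = 399.1 / 2.641 = 151 N.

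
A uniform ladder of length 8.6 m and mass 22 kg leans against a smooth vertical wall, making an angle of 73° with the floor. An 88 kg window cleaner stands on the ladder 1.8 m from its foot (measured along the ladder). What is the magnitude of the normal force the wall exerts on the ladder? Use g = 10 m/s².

N_wall ≈ 89.9 N

About the foot of the ladder:
Ladder weight 22×10 = 220 N acts at 4.3 m along the ladder; its horizontal arm is 4.3·cos73° = 1.257 m → τ = 276.5 N·m clockwise.
Window cleaner: 88×10 = 880 N at 1.8 m → arm 0.5263 m → τ = 463.1 N·m clockwise.
Wall normal N acts horizontally at the top; its moment arm is the height L sinθ = 8.6·sin73° = 8.224 m, counterclockwise.
Setting net torque to zero: N × 8.224 = 739.6 → N = 89.9 N.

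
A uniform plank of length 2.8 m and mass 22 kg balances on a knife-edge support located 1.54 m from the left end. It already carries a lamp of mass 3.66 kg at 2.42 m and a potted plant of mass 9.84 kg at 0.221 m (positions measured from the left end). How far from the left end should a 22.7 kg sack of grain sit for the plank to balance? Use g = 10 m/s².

Take moments about the knife-edge support (at 1.54 m from the left end).
Beam weight: 22 × 10 = 220 N down at 1.4 m → arm 0.14 m, τ = 220 × 0.14 = 30.8 N·m counterclockwise.
Lamp: 3.66 × 10 = 36.6 N down at 2.42 m → arm 0.88 m, τ = 36.6 × 0.88 = 32.21 N·m clockwise.
Potted plant: 9.84 × 10 = 98.4 N down at 0.221 m → arm 1.319 m, τ = 98.4 × 1.319 = 129.8 N·m counterclockwise.
Net moment of existing loads = 128.4 N·m counterclockwise.
The sack of grain weighs 22.7 × 10 = 227 N and must supply an equal clockwise moment, so its lever arm about the knife-edge support is 128.4 / 227 = 0.566 m.
That puts it at 1.54 + 0.566 = 2.11 m from the left end.

x ≈ 2.11 m from the left end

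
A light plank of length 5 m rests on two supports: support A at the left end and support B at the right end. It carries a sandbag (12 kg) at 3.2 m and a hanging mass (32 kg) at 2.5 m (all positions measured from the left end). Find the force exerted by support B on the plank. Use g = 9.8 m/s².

Sum moments about support A (its reaction then has zero moment arm).
Sandbag: 12 × 9.8 = 117.6 N down at 3.2 m → arm 3.2 m, τ = 117.6 × 3.2 = 376.3 N·m clockwise.
Hanging mass: 32 × 9.8 = 313.6 N down at 2.5 m → arm 2.5 m, τ = 313.6 × 2.5 = 784 N·m clockwise.
Net load moment about support A = 1160 N·m clockwise.
Reaction R at support B is upward at 5 m, arm 5 m → moment R × 5 counterclockwise.
Στ = 0 ⇒ R × 5 = 1160 ⇒ R = 232 N.

R_B ≈ 232 N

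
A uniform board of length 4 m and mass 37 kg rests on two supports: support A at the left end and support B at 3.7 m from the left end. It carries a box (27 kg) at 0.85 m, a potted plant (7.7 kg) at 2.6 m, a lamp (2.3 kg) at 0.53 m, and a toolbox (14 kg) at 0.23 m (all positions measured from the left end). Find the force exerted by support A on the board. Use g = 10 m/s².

R_A ≈ 552 N

Sum moments about support B (its reaction then has zero moment arm).
Beam weight: 37 × 10 = 370 N down at 2 m → arm 1.7 m, τ = 370 × 1.7 = 629 N·m counterclockwise.
Box: 27 × 10 = 270 N down at 0.85 m → arm 2.85 m, τ = 270 × 2.85 = 769.5 N·m counterclockwise.
Potted plant: 7.7 × 10 = 77 N down at 2.6 m → arm 1.1 m, τ = 77 × 1.1 = 84.7 N·m counterclockwise.
Lamp: 2.3 × 10 = 23 N down at 0.53 m → arm 3.17 m, τ = 23 × 3.17 = 72.91 N·m counterclockwise.
Toolbox: 14 × 10 = 140 N down at 0.23 m → arm 3.47 m, τ = 140 × 3.47 = 485.8 N·m counterclockwise.
Net load moment about support B = 2042 N·m counterclockwise.
Reaction R at support A is upward at 0 m, arm 3.7 m → moment R × 3.7 clockwise.
Στ = 0 ⇒ R × 3.7 = 2042 ⇒ R = 552 N.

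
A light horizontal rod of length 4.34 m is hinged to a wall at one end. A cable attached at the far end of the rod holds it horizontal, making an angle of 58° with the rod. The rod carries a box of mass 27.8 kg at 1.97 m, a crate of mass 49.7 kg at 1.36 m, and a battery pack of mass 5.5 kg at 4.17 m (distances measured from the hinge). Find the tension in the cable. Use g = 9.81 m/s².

T ≈ 387 N

Choose the hinge as the axis so the unknown hinge reaction has zero arm there.
Box: 27.8 × 9.81 = 272.7 N down at 1.97 m → arm 1.97 m, τ = 272.7 × 1.97 = 537.2 N·m clockwise.
Crate: 49.7 × 9.81 = 487.6 N down at 1.36 m → arm 1.36 m, τ = 487.6 × 1.36 = 663.1 N·m clockwise.
Battery pack: 5.5 × 9.81 = 53.96 N down at 4.17 m → arm 4.17 m, τ = 53.96 × 4.17 = 225 N·m clockwise.
Total clockwise load moment = 1425 N·m.
The cable tension T acts at 4.34 m; only its component perpendicular to the rod, T sinθ, produces torque. sin 58° = 0.848.
Setting net torque to zero: T × 4.34 × 0.848 = 1425 → T = 1425 / 3.68 = 387 N.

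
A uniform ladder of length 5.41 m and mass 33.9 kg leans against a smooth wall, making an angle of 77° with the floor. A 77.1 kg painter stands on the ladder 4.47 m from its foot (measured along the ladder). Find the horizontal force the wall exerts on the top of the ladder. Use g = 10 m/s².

Sum moments about the foot of the ladder (the floor normal and friction both act there and drop out).
Ladder weight 33.9×10 = 339 N acts at 2.705 m along the ladder; its horizontal arm is 2.705·cos77° = 0.6085 m → τ = 206.3 N·m clockwise.
Painter: 77.1×10 = 771 N at 4.47 m → arm 1.006 m → τ = 775.6 N·m clockwise.
Wall normal N acts horizontally at the top; its moment arm is the height L sinθ = 5.41·sin77° = 5.271 m, counterclockwise.
Στ = 0 ⇒ N × 5.271 = 981.9 ⇒ N = 186 N.

N_wall ≈ 186 N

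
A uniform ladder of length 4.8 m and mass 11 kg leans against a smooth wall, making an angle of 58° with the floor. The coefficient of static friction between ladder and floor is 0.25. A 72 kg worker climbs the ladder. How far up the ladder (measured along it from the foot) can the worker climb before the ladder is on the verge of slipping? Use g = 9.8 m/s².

Taking torques about the foot of the ladder:
Ladder weight 11×9.8 = 107.8 N acts at 2.4 m along the ladder; its horizontal arm is 2.4·cos58° = 1.272 m → τ = 137.1 N·m clockwise.
Worker weight 72×9.8 = 705.6 N at distance d → arm d·cos58° → τ = 705.6·d·0.5299 clockwise.
Wall normal N at the top has arm L sinθ = 4.071 m counterclockwise, so Στ = 0 gives N·4.071 = 137.1 + 373.9·d.
ΣFy = 0 ⇒ N_floor = 813.4 N, so the maximum friction is μ_s·N_floor = 0.25×813.4 = 203.3 N. ΣFx = 0 ⇒ N_wall = f, so at the slipping point N = 203.3 N.
Substituting: 203.3×4.071 = 137.1 + 373.9·d ⇒ d = (827.6 − 137.1) / 373.9 = 1.85 m.

d ≈ 1.85 m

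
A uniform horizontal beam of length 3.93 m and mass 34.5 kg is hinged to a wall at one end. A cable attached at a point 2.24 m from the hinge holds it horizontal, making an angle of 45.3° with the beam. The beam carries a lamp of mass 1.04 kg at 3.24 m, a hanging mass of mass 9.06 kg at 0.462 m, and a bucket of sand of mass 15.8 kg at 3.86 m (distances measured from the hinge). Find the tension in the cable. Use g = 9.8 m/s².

T ≈ 839 N

Choose the hinge as the axis so the unknown hinge reaction has zero arm there.
Beam weight: 34.5 × 9.8 = 338.1 N down at 1.965 m → arm 1.965 m, τ = 338.1 × 1.965 = 664.4 N·m clockwise.
Lamp: 1.04 × 9.8 = 10.19 N down at 3.24 m → arm 3.24 m, τ = 10.19 × 3.24 = 33.02 N·m clockwise.
Hanging mass: 9.06 × 9.8 = 88.79 N down at 0.462 m → arm 0.462 m, τ = 88.79 × 0.462 = 41.02 N·m clockwise.
Bucket of sand: 15.8 × 9.8 = 154.8 N down at 3.86 m → arm 3.86 m, τ = 154.8 × 3.86 = 597.5 N·m clockwise.
Total clockwise load moment = 1336 N·m.
The cable tension T acts at 2.24 m; only its component perpendicular to the beam, T sinθ, produces torque. sin 45.3° = 0.7108.
For rotational equilibrium, T × 2.24 × 0.7108 = 1336, so T = 1336 / 1.592 = 839 N.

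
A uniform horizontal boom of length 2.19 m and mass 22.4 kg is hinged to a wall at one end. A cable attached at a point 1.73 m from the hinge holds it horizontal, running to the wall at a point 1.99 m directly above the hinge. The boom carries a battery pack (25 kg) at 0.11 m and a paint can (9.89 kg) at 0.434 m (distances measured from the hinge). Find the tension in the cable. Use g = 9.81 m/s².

T ≈ 237 N

Taking torques about the hinge:
Beam weight: 22.4 × 9.81 = 219.7 N down at 1.095 m → arm 1.095 m, τ = 219.7 × 1.095 = 240.6 N·m clockwise.
Battery pack: 25 × 9.81 = 245.2 N down at 0.11 m → arm 0.11 m, τ = 245.2 × 0.11 = 26.97 N·m clockwise.
Paint can: 9.89 × 9.81 = 97.02 N down at 0.434 m → arm 0.434 m, τ = 97.02 × 0.434 = 42.11 N·m clockwise.
Total clockwise load moment = 309.7 N·m.
The cable tension T acts at 1.73 m; only its component perpendicular to the boom, T sinθ, produces torque. sinθ = h/√(h²+d²) = 1.99/√(1.99²+1.73²) = 0.7547.
Στ = 0 ⇒ T × 1.73 × 0.7547 = 309.7 ⇒ T = 309.7 / 1.306 = 237 N.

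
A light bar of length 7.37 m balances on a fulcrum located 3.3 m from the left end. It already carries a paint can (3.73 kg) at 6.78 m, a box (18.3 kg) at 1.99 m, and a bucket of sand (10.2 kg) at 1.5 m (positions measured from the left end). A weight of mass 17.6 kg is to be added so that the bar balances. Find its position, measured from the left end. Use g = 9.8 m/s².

Take moments about the fulcrum (at 3.3 m from the left end).
Paint can: 3.73 × 9.8 = 36.55 N down at 6.78 m → arm 3.48 m, τ = 36.55 × 3.48 = 127.2 N·m clockwise.
Box: 18.3 × 9.8 = 179.3 N down at 1.99 m → arm 1.31 m, τ = 179.3 × 1.31 = 234.9 N·m counterclockwise.
Bucket of sand: 10.2 × 9.8 = 99.96 N down at 1.5 m → arm 1.8 m, τ = 99.96 × 1.8 = 179.9 N·m counterclockwise.
Net moment of existing loads = 287.6 N·m counterclockwise.
The weight weighs 17.6 × 9.8 = 172.5 N and must supply an equal clockwise moment, so its lever arm about the fulcrum is 287.6 / 172.5 = 1.67 m.
That puts it at 3.3 + 1.67 = 4.97 m from the left end.

x ≈ 4.97 m from the left end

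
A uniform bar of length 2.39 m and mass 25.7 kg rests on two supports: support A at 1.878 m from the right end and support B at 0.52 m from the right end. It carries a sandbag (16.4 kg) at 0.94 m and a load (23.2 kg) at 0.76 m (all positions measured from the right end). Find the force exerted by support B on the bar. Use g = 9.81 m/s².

About support A:
Beam weight: 25.7 × 9.81 = 252.1 N down at 1.195 m → arm 0.683 m, τ = 252.1 × 0.683 = 172.2 N·m clockwise.
Sandbag: 16.4 × 9.81 = 160.9 N down at 0.94 m → arm 0.938 m, τ = 160.9 × 0.938 = 150.9 N·m clockwise.
Load: 23.2 × 9.81 = 227.6 N down at 0.76 m → arm 1.118 m, τ = 227.6 × 1.118 = 254.5 N·m clockwise.
Net load moment about support A = 577.6 N·m clockwise.
Reaction R at support B is upward at 0.52 m, arm 1.358 m → moment R × 1.358 counterclockwise.
Στ = 0 ⇒ R × 1.358 = 577.6 ⇒ R = 425 N.

R_B ≈ 425 N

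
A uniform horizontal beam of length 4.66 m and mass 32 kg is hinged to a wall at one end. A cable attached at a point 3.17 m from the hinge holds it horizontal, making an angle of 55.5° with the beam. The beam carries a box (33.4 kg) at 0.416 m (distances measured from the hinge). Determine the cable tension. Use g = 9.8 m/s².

T ≈ 332 N

Take moments about the hinge.
Beam weight: 32 × 9.8 = 313.6 N down at 2.33 m → arm 2.33 m, τ = 313.6 × 2.33 = 730.7 N·m clockwise.
Box: 33.4 × 9.8 = 327.3 N down at 0.416 m → arm 0.416 m, τ = 327.3 × 0.416 = 136.2 N·m clockwise.
Total clockwise load moment = 866.9 N·m.
The cable tension T acts at 3.17 m; only its component perpendicular to the beam, T sinθ, produces torque. sin 55.5° = 0.8241.
Στ = 0 ⇒ T × 3.17 × 0.8241 = 866.9 ⇒ T = 866.9 / 2.612 = 332 N.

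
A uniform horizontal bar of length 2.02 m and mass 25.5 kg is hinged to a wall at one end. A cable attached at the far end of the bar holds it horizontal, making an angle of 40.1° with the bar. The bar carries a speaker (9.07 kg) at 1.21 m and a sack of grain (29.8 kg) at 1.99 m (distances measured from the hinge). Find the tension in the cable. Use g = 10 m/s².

T ≈ 738 N

Sum moments about the hinge (the unknown hinge reaction has zero arm there).
Beam weight: 25.5 × 10 = 255 N down at 1.01 m → arm 1.01 m, τ = 255 × 1.01 = 257.6 N·m clockwise.
Speaker: 9.07 × 10 = 90.7 N down at 1.21 m → arm 1.21 m, τ = 90.7 × 1.21 = 109.7 N·m clockwise.
Sack of grain: 29.8 × 10 = 298 N down at 1.99 m → arm 1.99 m, τ = 298 × 1.99 = 593 N·m clockwise.
Total clockwise load moment = 960.3 N·m.
The cable tension T acts at 2.02 m; only its component perpendicular to the bar, T sinθ, produces torque. sin 40.1° = 0.6441.
Setting net torque to zero: T × 2.02 × 0.6441 = 960.3 → T = 960.3 / 1.301 = 738 N.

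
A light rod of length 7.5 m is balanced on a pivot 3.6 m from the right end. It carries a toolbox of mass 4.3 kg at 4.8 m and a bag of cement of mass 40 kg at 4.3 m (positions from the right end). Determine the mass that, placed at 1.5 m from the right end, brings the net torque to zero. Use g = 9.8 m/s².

Taking torques about the pivot (at 3.6 m from the right end):
Toolbox: 4.3 × 9.8 = 42.14 N down at 4.8 m → arm 1.2 m, τ = 42.14 × 1.2 = 50.57 N·m counterclockwise.
Bag of cement: 40 × 9.8 = 392 N down at 4.3 m → arm 0.7 m, τ = 392 × 0.7 = 274.4 N·m counterclockwise.
Net moment of known loads = 325 N·m counterclockwise.
An unknown mass m at 1.5 m has arm 2.1 m; its moment is m·g·2.1 clockwise.
Balancing moments: m × 9.8 × 2.1 = 325, giving m = 325 / (9.8 × 2.1) = 15.8 kg.

m ≈ 15.8 kg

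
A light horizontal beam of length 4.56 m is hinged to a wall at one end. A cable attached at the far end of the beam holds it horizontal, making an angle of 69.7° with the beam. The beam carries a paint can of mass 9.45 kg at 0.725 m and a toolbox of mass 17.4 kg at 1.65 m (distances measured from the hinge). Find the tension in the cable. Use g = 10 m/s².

T ≈ 83.1 N

Sum moments about the hinge (the unknown hinge reaction has zero arm there).
Paint can: 9.45 × 10 = 94.5 N down at 0.725 m → arm 0.725 m, τ = 94.5 × 0.725 = 68.51 N·m clockwise.
Toolbox: 17.4 × 10 = 174 N down at 1.65 m → arm 1.65 m, τ = 174 × 1.65 = 287.1 N·m clockwise.
Total clockwise load moment = 355.6 N·m.
The cable tension T acts at 4.56 m; only its component perpendicular to the beam, T sinθ, produces torque. sin 69.7° = 0.9379.
Στ = 0 ⇒ T × 4.56 × 0.9379 = 355.6 ⇒ T = 355.6 / 4.277 = 83.1 N.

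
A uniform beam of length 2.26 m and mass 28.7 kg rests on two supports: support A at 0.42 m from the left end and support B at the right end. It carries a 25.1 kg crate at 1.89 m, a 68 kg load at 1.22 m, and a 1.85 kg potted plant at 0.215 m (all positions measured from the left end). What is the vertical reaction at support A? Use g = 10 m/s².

R_A ≈ 632 N

Sum moments about support B (its reaction then has zero moment arm).
Beam weight: 28.7 × 10 = 287 N down at 1.13 m → arm 1.13 m, τ = 287 × 1.13 = 324.3 N·m counterclockwise.
Crate: 25.1 × 10 = 251 N down at 1.89 m → arm 0.37 m, τ = 251 × 0.37 = 92.87 N·m counterclockwise.
Load: 68 × 10 = 680 N down at 1.22 m → arm 1.04 m, τ = 680 × 1.04 = 707.2 N·m counterclockwise.
Potted plant: 1.85 × 10 = 18.5 N down at 0.215 m → arm 2.045 m, τ = 18.5 × 2.045 = 37.83 N·m counterclockwise.
Net load moment about support B = 1162 N·m counterclockwise.
Reaction R at support A is upward at 0.42 m, arm 1.84 m → moment R × 1.84 clockwise.
For rotational equilibrium, R × 1.84 = 1162, so R = 632 N.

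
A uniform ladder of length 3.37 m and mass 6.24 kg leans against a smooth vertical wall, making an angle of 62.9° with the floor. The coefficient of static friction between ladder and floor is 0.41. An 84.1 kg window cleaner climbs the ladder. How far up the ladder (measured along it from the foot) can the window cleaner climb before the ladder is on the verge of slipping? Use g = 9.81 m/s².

Choose the foot of the ladder as the axis so the floor normal and friction both act there and drop out.
Ladder weight 6.24×9.81 = 61.21 N acts at 1.685 m along the ladder; its horizontal arm is 1.685·cos62.9° = 0.7676 m → τ = 46.98 N·m clockwise.
Window cleaner weight 84.1×9.81 = 825 N at distance d → arm d·cos62.9° → τ = 825·d·0.4555 clockwise.
Wall normal N at the top has arm L sinθ = 3 m counterclockwise, so Στ = 0 gives N·3 = 46.98 + 375.8·d.
ΣFy = 0 ⇒ N_floor = 886.2 N, so the maximum friction is μ_s·N_floor = 0.41×886.2 = 363.3 N. ΣFx = 0 ⇒ N_wall = f, so at the slipping point N = 363.3 N.
Substituting: 363.3×3 = 46.98 + 375.8·d ⇒ d = (1090 − 46.98) / 375.8 = 2.78 m.

d ≈ 2.78 m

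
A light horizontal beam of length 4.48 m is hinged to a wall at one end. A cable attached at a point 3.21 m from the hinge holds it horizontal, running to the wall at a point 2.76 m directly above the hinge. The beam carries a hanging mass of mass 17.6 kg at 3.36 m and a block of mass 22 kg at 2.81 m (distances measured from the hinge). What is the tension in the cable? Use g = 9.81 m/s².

T ≈ 567 N

Take moments about the hinge.
Hanging mass: 17.6 × 9.81 = 172.7 N down at 3.36 m → arm 3.36 m, τ = 172.7 × 3.36 = 580.3 N·m clockwise.
Block: 22 × 9.81 = 215.8 N down at 2.81 m → arm 2.81 m, τ = 215.8 × 2.81 = 606.4 N·m clockwise.
Total clockwise load moment = 1187 N·m.
The cable tension T acts at 3.21 m; only its component perpendicular to the beam, T sinθ, produces torque. sinθ = h/√(h²+d²) = 2.76/√(2.76²+3.21²) = 0.652.
Balancing moments: T × 3.21 × 0.652 = 1187, giving T = 1187 / 2.093 = 567 N.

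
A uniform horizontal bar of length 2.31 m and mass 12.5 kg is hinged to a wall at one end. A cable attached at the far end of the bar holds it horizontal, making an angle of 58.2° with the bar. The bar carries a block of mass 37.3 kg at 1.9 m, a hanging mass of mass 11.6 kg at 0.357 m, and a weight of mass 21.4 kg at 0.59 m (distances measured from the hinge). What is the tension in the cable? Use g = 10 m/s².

T ≈ 520 N

Sum moments about the hinge (the unknown hinge reaction has zero arm there).
Beam weight: 12.5 × 10 = 125 N down at 1.155 m → arm 1.155 m, τ = 125 × 1.155 = 144.4 N·m clockwise.
Block: 37.3 × 10 = 373 N down at 1.9 m → arm 1.9 m, τ = 373 × 1.9 = 708.7 N·m clockwise.
Hanging mass: 11.6 × 10 = 116 N down at 0.357 m → arm 0.357 m, τ = 116 × 0.357 = 41.41 N·m clockwise.
Weight: 21.4 × 10 = 214 N down at 0.59 m → arm 0.59 m, τ = 214 × 0.59 = 126.3 N·m clockwise.
Total clockwise load moment = 1021 N·m.
The cable tension T acts at 2.31 m; only its component perpendicular to the bar, T sinθ, produces torque. sin 58.2° = 0.8499.
Setting net torque to zero: T × 2.31 × 0.8499 = 1021 → T = 1021 / 1.963 = 520 N.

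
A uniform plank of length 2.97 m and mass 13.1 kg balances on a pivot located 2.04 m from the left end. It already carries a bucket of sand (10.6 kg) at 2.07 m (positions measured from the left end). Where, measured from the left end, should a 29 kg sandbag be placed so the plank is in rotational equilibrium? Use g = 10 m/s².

Choose the pivot (at 2.04 m from the left end) as the axis so the support reaction has zero arm there.
Beam weight: 13.1 × 10 = 131 N down at 1.485 m → arm 0.555 m, τ = 131 × 0.555 = 72.71 N·m counterclockwise.
Bucket of sand: 10.6 × 10 = 106 N down at 2.07 m → arm 0.03 m, τ = 106 × 0.03 = 3.18 N·m clockwise.
Net moment of existing loads = 69.53 N·m counterclockwise.
The sandbag weighs 29 × 10 = 290 N and must supply an equal clockwise moment, so its lever arm about the pivot is 69.53 / 290 = 0.24 m.
That puts it at 2.04 + 0.24 = 2.28 m from the left end.

x ≈ 2.28 m from the left end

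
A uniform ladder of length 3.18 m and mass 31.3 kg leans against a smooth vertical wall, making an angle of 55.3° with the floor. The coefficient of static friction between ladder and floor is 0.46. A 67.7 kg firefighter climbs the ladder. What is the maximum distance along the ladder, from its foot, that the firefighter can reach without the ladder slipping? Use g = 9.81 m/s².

d ≈ 2.35 m

About the foot of the ladder:
Ladder weight 31.3×9.81 = 307.1 N acts at 1.59 m along the ladder; its horizontal arm is 1.59·cos55.3° = 0.9052 m → τ = 278 N·m clockwise.
Firefighter weight 67.7×9.81 = 664.1 N at distance d → arm d·cos55.3° → τ = 664.1·d·0.5693 clockwise.
Wall normal N at the top has arm L sinθ = 2.614 m counterclockwise, so Στ = 0 gives N·2.614 = 278 + 378.1·d.
ΣFy = 0 ⇒ N_floor = 971.2 N, so the maximum friction is μ_s·N_floor = 0.46×971.2 = 446.8 N. ΣFx = 0 ⇒ N_wall = f, so at the slipping point N = 446.8 N.
Substituting: 446.8×2.614 = 278 + 378.1·d ⇒ d = (1168 − 278) / 378.1 = 2.35 m.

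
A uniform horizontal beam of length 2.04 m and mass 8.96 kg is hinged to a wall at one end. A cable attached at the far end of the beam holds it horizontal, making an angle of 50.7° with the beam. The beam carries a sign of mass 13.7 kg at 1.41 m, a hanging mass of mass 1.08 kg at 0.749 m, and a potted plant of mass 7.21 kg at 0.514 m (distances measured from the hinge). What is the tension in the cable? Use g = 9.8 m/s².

T ≈ 205 N

Taking torques about the hinge:
Beam weight: 8.96 × 9.8 = 87.81 N down at 1.02 m → arm 1.02 m, τ = 87.81 × 1.02 = 89.57 N·m clockwise.
Sign: 13.7 × 9.8 = 134.3 N down at 1.41 m → arm 1.41 m, τ = 134.3 × 1.41 = 189.4 N·m clockwise.
Hanging mass: 1.08 × 9.8 = 10.58 N down at 0.749 m → arm 0.749 m, τ = 10.58 × 0.749 = 7.924 N·m clockwise.
Potted plant: 7.21 × 9.8 = 70.66 N down at 0.514 m → arm 0.514 m, τ = 70.66 × 0.514 = 36.32 N·m clockwise.
Total clockwise load moment = 323.2 N·m.
The cable tension T acts at 2.04 m; only its component perpendicular to the beam, T sinθ, produces torque. sin 50.7° = 0.7738.
Setting net torque to zero: T × 2.04 × 0.7738 = 323.2 → T = 323.2 / 1.579 = 205 N.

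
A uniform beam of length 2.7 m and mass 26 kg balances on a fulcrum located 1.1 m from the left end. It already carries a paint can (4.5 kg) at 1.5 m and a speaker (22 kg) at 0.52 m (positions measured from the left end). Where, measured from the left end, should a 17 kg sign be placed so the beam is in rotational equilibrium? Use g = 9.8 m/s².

x ≈ 1.36 m from the left end

Choose the fulcrum (at 1.1 m from the left end) as the axis so the support reaction has zero arm there.
Beam weight: 26 × 9.8 = 254.8 N down at 1.35 m → arm 0.25 m, τ = 254.8 × 0.25 = 63.7 N·m clockwise.
Paint can: 4.5 × 9.8 = 44.1 N down at 1.5 m → arm 0.4 m, τ = 44.1 × 0.4 = 17.64 N·m clockwise.
Speaker: 22 × 9.8 = 215.6 N down at 0.52 m → arm 0.58 m, τ = 215.6 × 0.58 = 125 N·m counterclockwise.
Net moment of existing loads = 43.66 N·m counterclockwise.
The sign weighs 17 × 9.8 = 166.6 N and must supply an equal clockwise moment, so its lever arm about the fulcrum is 43.66 / 166.6 = 0.262 m.
That puts it at 1.1 + 0.262 = 1.36 m from the left end.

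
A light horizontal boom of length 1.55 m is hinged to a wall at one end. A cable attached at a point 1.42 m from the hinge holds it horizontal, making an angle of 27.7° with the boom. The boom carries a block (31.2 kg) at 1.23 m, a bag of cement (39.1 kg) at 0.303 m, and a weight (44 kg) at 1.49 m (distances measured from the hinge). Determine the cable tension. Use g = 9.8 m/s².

T ≈ 1720 N

About the hinge:
Block: 31.2 × 9.8 = 305.8 N down at 1.23 m → arm 1.23 m, τ = 305.8 × 1.23 = 376.1 N·m clockwise.
Bag of cement: 39.1 × 9.8 = 383.2 N down at 0.303 m → arm 0.303 m, τ = 383.2 × 0.303 = 116.1 N·m clockwise.
Weight: 44 × 9.8 = 431.2 N down at 1.49 m → arm 1.49 m, τ = 431.2 × 1.49 = 642.5 N·m clockwise.
Total clockwise load moment = 1135 N·m.
The cable tension T acts at 1.42 m; only its component perpendicular to the boom, T sinθ, produces torque. sin 27.7° = 0.4648.
For rotational equilibrium, T × 1.42 × 0.4648 = 1135, so T = 1135 / 0.66 = 1720 N.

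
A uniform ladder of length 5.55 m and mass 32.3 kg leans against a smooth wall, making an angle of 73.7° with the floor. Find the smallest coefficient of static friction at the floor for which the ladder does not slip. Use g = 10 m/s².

μ_min ≈ 0.146

Choose the foot of the ladder as the axis so the floor normal and friction both act there and drop out.
Ladder weight 32.3×10 = 323 N acts at 2.775 m along the ladder; its horizontal arm is 2.775·cos73.7° = 0.7789 m → τ = 251.6 N·m clockwise.
Wall normal N acts horizontally at the top; its moment arm is the height L sinθ = 5.55·sin73.7° = 5.327 m, counterclockwise.
Setting net torque to zero: N × 5.327 = 251.6 → N = 47.23 N.
ΣFx = 0 ⇒ f = N_wall = 47.23 N. ΣFy = 0 ⇒ N_floor = 323 N.
μ_min = f / N_floor = 47.23 / 323 = 0.146.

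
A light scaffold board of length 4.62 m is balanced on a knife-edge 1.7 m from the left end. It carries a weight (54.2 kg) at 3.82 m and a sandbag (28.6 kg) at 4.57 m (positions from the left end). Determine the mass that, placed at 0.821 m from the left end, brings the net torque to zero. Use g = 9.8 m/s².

Taking torques about the knife-edge (at 1.7 m from the left end):
Weight: 54.2 × 9.8 = 531.2 N down at 3.82 m → arm 2.12 m, τ = 531.2 × 2.12 = 1126 N·m clockwise.
Sandbag: 28.6 × 9.8 = 280.3 N down at 4.57 m → arm 2.87 m, τ = 280.3 × 2.87 = 804.5 N·m clockwise.
Net moment of known loads = 1930 N·m clockwise.
An unknown mass m at 0.821 m has arm 0.879 m; its moment is m·g·0.879 counterclockwise.
Balancing moments: m × 9.8 × 0.879 = 1930, giving m = 1930 / (9.8 × 0.879) = 224 kg.

m ≈ 224 kg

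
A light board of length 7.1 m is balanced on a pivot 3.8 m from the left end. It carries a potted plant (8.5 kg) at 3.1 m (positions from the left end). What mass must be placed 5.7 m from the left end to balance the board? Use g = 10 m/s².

Taking torques about the pivot (at 3.8 m from the left end):
Potted plant: 8.5 × 10 = 85 N down at 3.1 m → arm 0.7 m, τ = 85 × 0.7 = 59.5 N·m counterclockwise.
Net moment of known loads = 59.5 N·m counterclockwise.
An unknown mass m at 5.7 m has arm 1.9 m; its moment is m·g·1.9 clockwise.
Στ = 0 ⇒ m × 10 × 1.9 = 59.5 ⇒ m = 59.5 / (10 × 1.9) = 3.13 kg.

m ≈ 3.13 kg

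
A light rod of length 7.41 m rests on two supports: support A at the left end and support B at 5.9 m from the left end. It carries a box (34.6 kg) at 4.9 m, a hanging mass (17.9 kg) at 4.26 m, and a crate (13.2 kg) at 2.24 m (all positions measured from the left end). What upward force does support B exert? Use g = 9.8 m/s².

R_B ≈ 457 N

Take moments about support A.
Box: 34.6 × 9.8 = 339.1 N down at 4.9 m → arm 4.9 m, τ = 339.1 × 4.9 = 1662 N·m clockwise.
Hanging mass: 17.9 × 9.8 = 175.4 N down at 4.26 m → arm 4.26 m, τ = 175.4 × 4.26 = 747.2 N·m clockwise.
Crate: 13.2 × 9.8 = 129.4 N down at 2.24 m → arm 2.24 m, τ = 129.4 × 2.24 = 289.9 N·m clockwise.
Net load moment about support A = 2699 N·m clockwise.
Reaction R at support B is upward at 5.9 m, arm 5.9 m → moment R × 5.9 counterclockwise.
For rotational equilibrium, R × 5.9 = 2699, so R = 457 N.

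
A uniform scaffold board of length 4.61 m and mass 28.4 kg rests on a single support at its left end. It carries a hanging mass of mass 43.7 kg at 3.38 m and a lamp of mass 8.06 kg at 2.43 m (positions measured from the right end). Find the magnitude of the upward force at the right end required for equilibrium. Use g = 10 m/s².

F ≈ 297 N

Taking torques about the left end:
Beam weight: 28.4 × 10 = 284 N down at 2.305 m → arm 2.305 m, τ = 284 × 2.305 = 654.6 N·m clockwise.
Hanging mass: 43.7 × 10 = 437 N down at 3.38 m → arm 1.23 m, τ = 437 × 1.23 = 537.5 N·m clockwise.
Lamp: 8.06 × 10 = 80.6 N down at 2.43 m → arm 2.18 m, τ = 80.6 × 2.18 = 175.7 N·m clockwise.
Net moment of the loads = 1368 N·m clockwise.
The upward force F acts at the right end, arm 4.61 m, giving F × 4.61 counterclockwise.
For rotational equilibrium, F × 4.61 = 1368, so F = 1368 / 4.61 = 297 N.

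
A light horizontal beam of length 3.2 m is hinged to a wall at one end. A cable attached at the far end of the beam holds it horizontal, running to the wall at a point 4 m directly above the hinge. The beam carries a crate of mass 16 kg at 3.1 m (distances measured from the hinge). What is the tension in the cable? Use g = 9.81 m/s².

T ≈ 195 N

Take moments about the hinge.
Crate: 16 × 9.81 = 157 N down at 3.1 m → arm 3.1 m, τ = 157 × 3.1 = 486.7 N·m clockwise.
Total clockwise load moment = 486.7 N·m.
The cable tension T acts at 3.2 m; only its component perpendicular to the beam, T sinθ, produces torque. sinθ = h/√(h²+d²) = 4/√(4²+3.2²) = 0.7809.
For rotational equilibrium, T × 3.2 × 0.7809 = 486.7, so T = 486.7 / 2.499 = 195 N.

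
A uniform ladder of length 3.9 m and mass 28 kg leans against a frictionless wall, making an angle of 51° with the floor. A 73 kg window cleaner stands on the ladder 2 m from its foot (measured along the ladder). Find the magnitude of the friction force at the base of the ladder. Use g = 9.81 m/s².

f ≈ 409 N

Take moments about the foot of the ladder.
Ladder weight 28×9.81 = 274.7 N acts at 1.95 m along the ladder; its horizontal arm is 1.95·cos51° = 1.227 m → τ = 337.1 N·m clockwise.
Window cleaner: 73×9.81 = 716.1 N at 2 m → arm 1.259 m → τ = 901.6 N·m clockwise.
Wall normal N acts horizontally at the top; its moment arm is the height L sinθ = 3.9·sin51° = 3.031 m, counterclockwise.
Στ = 0 ⇒ N × 3.031 = 1239 ⇒ N = 409 N.
ΣFx = 0: friction at the foot balances the wall's push, so f = N_wall = 409 N.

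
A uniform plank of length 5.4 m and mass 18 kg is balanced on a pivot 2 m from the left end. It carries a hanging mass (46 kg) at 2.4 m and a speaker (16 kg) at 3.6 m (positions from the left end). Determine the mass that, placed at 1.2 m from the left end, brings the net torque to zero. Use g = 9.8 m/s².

m ≈ 70.8 kg

Take moments about the pivot (at 2 m from the left end).
Beam weight: 18 × 9.8 = 176.4 N down at 2.7 m → arm 0.7 m, τ = 176.4 × 0.7 = 123.5 N·m clockwise.
Hanging mass: 46 × 9.8 = 450.8 N down at 2.4 m → arm 0.4 m, τ = 450.8 × 0.4 = 180.3 N·m clockwise.
Speaker: 16 × 9.8 = 156.8 N down at 3.6 m → arm 1.6 m, τ = 156.8 × 1.6 = 250.9 N·m clockwise.
Net moment of known loads = 554.7 N·m clockwise.
An unknown mass m at 1.2 m has arm 0.8 m; its moment is m·g·0.8 counterclockwise.
Balancing moments: m × 9.8 × 0.8 = 554.7, giving m = 554.7 / (9.8 × 0.8) = 70.8 kg.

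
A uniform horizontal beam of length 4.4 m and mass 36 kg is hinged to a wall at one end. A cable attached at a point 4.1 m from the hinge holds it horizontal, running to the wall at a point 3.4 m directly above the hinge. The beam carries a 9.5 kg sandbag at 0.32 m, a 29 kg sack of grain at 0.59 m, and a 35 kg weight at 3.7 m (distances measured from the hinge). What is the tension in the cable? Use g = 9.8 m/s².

T ≈ 857 N

Choose the hinge as the axis so the unknown hinge reaction has zero arm there.
Beam weight: 36 × 9.8 = 352.8 N down at 2.2 m → arm 2.2 m, τ = 352.8 × 2.2 = 776.2 N·m clockwise.
Sandbag: 9.5 × 9.8 = 93.1 N down at 0.32 m → arm 0.32 m, τ = 93.1 × 0.32 = 29.79 N·m clockwise.
Sack of grain: 29 × 9.8 = 284.2 N down at 0.59 m → arm 0.59 m, τ = 284.2 × 0.59 = 167.7 N·m clockwise.
Weight: 35 × 9.8 = 343 N down at 3.7 m → arm 3.7 m, τ = 343 × 3.7 = 1269 N·m clockwise.
Total clockwise load moment = 2243 N·m.
The cable tension T acts at 4.1 m; only its component perpendicular to the beam, T sinθ, produces torque. sinθ = h/√(h²+d²) = 3.4/√(3.4²+4.1²) = 0.6383.
Στ = 0 ⇒ T × 4.1 × 0.6383 = 2243 ⇒ T = 2243 / 2.617 = 857 N.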